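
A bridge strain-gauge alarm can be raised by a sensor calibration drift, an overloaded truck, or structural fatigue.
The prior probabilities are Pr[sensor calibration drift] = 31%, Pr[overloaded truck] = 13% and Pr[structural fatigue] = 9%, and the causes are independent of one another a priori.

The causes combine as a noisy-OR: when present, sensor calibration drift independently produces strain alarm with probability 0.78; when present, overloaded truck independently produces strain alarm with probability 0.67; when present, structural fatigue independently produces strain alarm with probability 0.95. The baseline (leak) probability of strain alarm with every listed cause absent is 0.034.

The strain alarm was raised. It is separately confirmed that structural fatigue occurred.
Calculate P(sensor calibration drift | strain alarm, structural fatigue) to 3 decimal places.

P(sensor calibration drift | strain alarm, structural fatigue) ≈ 0.318

Under noisy-OR, P(strain alarm | causes) = 1 − (1−0.034)·∏(1−qᵢ) over the active causes.
Numerator (weight on configurations with sensor calibration drift): 0.266834 + 0.040159 = 0.306993
Normalizer over all consistent configurations: 0.9517·0.69·0.87 + 0.984061·0.69·0.13 + 0.989374·0.31·0.87 + 0.996493·0.31·0.13 = 0.966569
P(sensor calibration drift | strain alarm, structural fatigue) = 0.306993/0.966569 ≈ 0.318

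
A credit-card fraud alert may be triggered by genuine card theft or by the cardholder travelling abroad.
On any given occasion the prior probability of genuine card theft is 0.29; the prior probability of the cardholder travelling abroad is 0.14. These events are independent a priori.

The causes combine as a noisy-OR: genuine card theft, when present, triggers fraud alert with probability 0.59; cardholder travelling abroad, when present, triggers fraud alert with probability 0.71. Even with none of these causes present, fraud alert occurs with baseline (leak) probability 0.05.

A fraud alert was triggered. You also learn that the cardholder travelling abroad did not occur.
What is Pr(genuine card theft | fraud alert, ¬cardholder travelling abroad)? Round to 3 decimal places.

Under noisy-OR, P(fraud alert | causes) = 1 − (1−0.05)·∏(1−qᵢ) over the active causes.
Numerator (weight on configurations with genuine card theft): 0.6105·0.29 = 0.177045
Denominator P(fraud alert | ¬cardholder travelling abroad): 0.05·0.71 + 0.6105·0.29 = 0.212545
Posterior = 0.177045 / 0.212545 ≈ 0.833

Pr(genuine card theft | fraud alert, ¬cardholder travelling abroad) ≈ 0.833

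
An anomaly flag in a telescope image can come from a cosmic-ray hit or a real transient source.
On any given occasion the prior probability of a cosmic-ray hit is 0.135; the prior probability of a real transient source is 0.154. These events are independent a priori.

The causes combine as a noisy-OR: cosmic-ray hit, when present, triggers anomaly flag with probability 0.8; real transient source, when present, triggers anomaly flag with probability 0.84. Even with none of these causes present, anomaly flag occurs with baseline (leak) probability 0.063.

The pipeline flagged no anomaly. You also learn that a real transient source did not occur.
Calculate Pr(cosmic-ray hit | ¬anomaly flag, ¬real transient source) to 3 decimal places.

Pr(cosmic-ray hit | ¬anomaly flag, ¬real transient source) ≈ 0.030

Under noisy-OR, P(anomaly flag | causes) = 1 − (1−0.063)·∏(1−qᵢ) over the active causes.
For the numerator, keep only cosmic-ray hit=true terms: 0.1874·0.135 = 0.025299
Normalizer over all consistent configurations: 0.937·0.865 + 0.1874·0.135 = 0.835804
Posterior = 0.025299 / 0.835804 ≈ 0.030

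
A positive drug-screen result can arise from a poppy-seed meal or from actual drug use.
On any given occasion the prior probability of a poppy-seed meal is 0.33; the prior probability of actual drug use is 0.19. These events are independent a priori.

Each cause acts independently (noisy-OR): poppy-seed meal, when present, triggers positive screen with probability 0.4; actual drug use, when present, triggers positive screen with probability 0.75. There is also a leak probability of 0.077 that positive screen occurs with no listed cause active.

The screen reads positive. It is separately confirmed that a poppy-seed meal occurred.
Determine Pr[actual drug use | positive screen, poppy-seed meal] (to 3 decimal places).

Pr[actual drug use | positive screen, poppy-seed meal] ≈ 0.312

Under noisy-OR, P(positive screen | causes) = 1 − (1−0.077)·∏(1−qᵢ) over the active causes.
By total probability over both values of actual drug use:
  P(positive screen | poppy-seed meal) = 0.4462*0.81 + 0.86155*0.19
        = 0.361422 + 0.163695 = 0.525117
The terms with actual drug use present sum to 0.163695, so
  P(actual drug use | positive screen, poppy-seed meal) = 0.163695 / 0.525117 ≈ 0.312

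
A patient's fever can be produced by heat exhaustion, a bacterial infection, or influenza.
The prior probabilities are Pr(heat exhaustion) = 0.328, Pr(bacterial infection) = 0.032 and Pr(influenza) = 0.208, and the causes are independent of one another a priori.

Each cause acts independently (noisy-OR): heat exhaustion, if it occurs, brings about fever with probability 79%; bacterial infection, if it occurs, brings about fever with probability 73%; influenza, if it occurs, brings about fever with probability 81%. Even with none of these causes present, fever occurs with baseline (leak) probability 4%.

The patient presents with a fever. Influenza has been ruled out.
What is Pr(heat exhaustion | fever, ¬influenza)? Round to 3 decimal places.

Under noisy-OR, P(fever | causes) = 1 − (1−0.04)·∏(1−qᵢ) over the active causes.
Numerator (weight on configurations with heat exhaustion): 0.253495 + 0.009925 = 0.263420
Normalizer over all consistent configurations: 0.04·0.672·0.968 + 0.7408·0.672·0.032 + 0.7984·0.328·0.968 + 0.945568·0.328·0.032 = 0.305370
Posterior = 0.263420 / 0.305370 ≈ 0.863

Pr(heat exhaustion | fever, ¬influenza) ≈ 0.863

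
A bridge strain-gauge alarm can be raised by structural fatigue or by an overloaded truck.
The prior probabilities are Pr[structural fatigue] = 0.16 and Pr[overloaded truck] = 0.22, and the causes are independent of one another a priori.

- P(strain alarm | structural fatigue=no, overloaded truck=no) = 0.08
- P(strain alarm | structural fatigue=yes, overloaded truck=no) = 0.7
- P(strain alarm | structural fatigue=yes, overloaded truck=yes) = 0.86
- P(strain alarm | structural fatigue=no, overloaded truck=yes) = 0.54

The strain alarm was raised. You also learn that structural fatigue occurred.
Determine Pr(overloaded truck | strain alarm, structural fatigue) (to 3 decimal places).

Numerator (weight on configurations with overloaded truck): 0.86×0.22 = 0.189200
The normalizing constant is 0.7×0.78 + 0.86×0.22 = 0.735200
P(overloaded truck | strain alarm, structural fatigue) = 0.189200/0.735200 ≈ 0.257

Pr(overloaded truck | strain alarm, structural fatigue) ≈ 0.257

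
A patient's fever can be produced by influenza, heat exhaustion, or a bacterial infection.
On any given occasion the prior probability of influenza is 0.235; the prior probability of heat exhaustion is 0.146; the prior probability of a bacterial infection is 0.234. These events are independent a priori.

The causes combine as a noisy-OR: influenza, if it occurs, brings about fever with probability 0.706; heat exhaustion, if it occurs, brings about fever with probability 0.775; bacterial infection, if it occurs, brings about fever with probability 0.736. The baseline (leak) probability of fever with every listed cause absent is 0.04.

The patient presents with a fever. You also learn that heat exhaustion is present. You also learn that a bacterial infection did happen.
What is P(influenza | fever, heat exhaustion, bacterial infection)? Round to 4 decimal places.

P(influenza | fever, heat exhaustion, bacterial infection) ≈ 0.2426

Under noisy-OR, P(fever | causes) = 1 − (1−0.04)·∏(1−qᵢ) over the active causes.
By total probability over both values of influenza:
  P(fever | heat exhaustion, bacterial infection) = 0.942976·0.765 + 0.983235·0.235
        = 0.721377 + 0.231060 = 0.952437
Keeping only the influenza-present terms gives 0.231060, so
  P(influenza | fever, heat exhaustion, bacterial infection) = 0.231060 / 0.952437 ≈ 0.2426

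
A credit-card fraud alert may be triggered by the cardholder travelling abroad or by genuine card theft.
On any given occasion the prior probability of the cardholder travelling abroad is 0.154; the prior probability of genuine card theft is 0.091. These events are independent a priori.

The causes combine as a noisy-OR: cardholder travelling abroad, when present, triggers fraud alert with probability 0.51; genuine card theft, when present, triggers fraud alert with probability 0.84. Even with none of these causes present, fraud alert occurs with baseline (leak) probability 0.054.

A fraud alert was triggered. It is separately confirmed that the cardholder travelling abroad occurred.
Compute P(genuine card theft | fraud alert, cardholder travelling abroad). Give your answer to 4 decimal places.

Under noisy-OR, P(fraud alert | causes) = 1 − (1−0.054)·∏(1−qᵢ) over the active causes.
Numerator (weight on configurations with genuine card theft): 0.925834*0.091 = 0.084251
Denominator P(fraud alert | cardholder travelling abroad): 0.53646*0.909 + 0.925834*0.091 = 0.571893
P(genuine card theft | fraud alert, cardholder travelling abroad) = 0.084251/0.571893 ≈ 0.1473

P(genuine card theft | fraud alert, cardholder travelling abroad) ≈ 0.1473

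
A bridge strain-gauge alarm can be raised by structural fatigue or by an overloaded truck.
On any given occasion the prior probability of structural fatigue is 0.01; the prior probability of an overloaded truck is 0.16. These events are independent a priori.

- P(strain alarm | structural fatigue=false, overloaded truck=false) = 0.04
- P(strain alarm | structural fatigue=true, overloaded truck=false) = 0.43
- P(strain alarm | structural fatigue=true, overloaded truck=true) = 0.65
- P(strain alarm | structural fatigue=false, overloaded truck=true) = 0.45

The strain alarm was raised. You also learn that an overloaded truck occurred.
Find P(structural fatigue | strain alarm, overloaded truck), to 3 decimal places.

P(structural fatigue | strain alarm, overloaded truck) ≈ 0.014

P(strain alarm | overloaded truck) = 0.45*0.99 + 0.65*0.01 = 0.445500 + 0.006500 = 0.452000
Restricting to configurations with structural fatigue present: 0.65*0.01 = 0.006500.
So P(structural fatigue | strain alarm, overloaded truck) = 0.006500/0.452000 ≈ 0.014.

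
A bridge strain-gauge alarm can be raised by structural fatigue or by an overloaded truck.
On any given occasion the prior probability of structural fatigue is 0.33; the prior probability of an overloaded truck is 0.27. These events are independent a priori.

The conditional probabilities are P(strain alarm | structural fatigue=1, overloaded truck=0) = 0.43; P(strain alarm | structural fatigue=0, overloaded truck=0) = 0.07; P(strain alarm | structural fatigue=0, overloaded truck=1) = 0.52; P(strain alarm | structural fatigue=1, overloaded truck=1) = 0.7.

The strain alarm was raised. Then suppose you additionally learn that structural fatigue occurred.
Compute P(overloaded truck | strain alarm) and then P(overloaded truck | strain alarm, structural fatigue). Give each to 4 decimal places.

P(overloaded truck | strain alarm) ≈ 0.5316; P(overloaded truck | strain alarm, structural fatigue) ≈ 0.3758

P(strain alarm) = 0.07×0.67×0.73 + 0.52×0.67×0.27 + 0.43×0.33×0.73 + 0.7×0.33×0.27 = 0.034237 + 0.094068 + 0.103587 + 0.062370 = 0.294262
The overloaded truck-present share is 0.094068 + 0.062370 = 0.156438.
Hence the posterior is 0.156438/0.294262 ≈ 0.5316.

Now also conditioning on structural fatigue=true:
Numerator (weight on configurations with overloaded truck): 0.7·0.27 = 0.189000
Normalizer over all consistent configurations: 0.43·0.73 + 0.7·0.27 = 0.502900
P(overloaded truck | strain alarm, structural fatigue) = 0.189000/0.502900 ≈ 0.3758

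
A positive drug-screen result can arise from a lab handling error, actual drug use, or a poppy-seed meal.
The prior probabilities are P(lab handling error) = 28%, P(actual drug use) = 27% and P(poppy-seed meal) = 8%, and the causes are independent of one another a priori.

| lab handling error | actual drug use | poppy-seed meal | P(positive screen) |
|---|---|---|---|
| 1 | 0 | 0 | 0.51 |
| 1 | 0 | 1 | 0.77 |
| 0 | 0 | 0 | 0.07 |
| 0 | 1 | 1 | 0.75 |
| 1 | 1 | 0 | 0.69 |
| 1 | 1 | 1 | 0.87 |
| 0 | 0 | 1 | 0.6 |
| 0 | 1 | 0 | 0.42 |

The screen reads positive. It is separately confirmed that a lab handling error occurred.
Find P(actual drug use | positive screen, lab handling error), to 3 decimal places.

P(positive screen | lab handling error) = 0.51×0.73×0.92 + 0.77×0.73×0.08 + 0.69×0.27×0.92 + 0.87×0.27×0.08 = 0.342516 + 0.044968 + 0.171396 + 0.018792 = 0.577672
Of this, 0.190188 comes from 0.171396 + 0.018792 (the actual drug use=true cases).
Hence the posterior is 0.190188/0.577672 ≈ 0.329.

P(actual drug use | positive screen, lab handling error) ≈ 0.329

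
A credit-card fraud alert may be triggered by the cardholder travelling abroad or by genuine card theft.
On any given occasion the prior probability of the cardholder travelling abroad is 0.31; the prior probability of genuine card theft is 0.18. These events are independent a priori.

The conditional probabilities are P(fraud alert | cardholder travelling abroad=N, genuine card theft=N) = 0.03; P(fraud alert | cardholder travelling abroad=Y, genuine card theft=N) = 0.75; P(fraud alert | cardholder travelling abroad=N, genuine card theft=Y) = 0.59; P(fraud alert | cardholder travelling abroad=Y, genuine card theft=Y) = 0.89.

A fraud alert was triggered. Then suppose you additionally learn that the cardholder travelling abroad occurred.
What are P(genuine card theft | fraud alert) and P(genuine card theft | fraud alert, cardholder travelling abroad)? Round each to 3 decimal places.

P(genuine card theft | fraud alert) ≈ 0.372; P(genuine card theft | fraud alert, cardholder travelling abroad) ≈ 0.207

P(fraud alert) = 0.03·0.69·0.82 + 0.59·0.69·0.18 + 0.75·0.31·0.82 + 0.89·0.31·0.18 = 0.016974 + 0.073278 + 0.190650 + 0.049662 = 0.330564
Of this, 0.122940 comes from 0.073278 + 0.049662 (the genuine card theft=true cases).
Hence the posterior is 0.122940/0.330564 ≈ 0.372.

Now condition on the additional information:
P(fraud alert | cardholder travelling abroad) = 0.75*0.82 + 0.89*0.18 = 0.615000 + 0.160200 = 0.775200
Of this, 0.160200 comes from 0.89*0.18 (the genuine card theft=true cases).
P(genuine card theft | fraud alert, cardholder travelling abroad) = 0.160200 / 0.775200 ≈ 0.207
This is intercausal reasoning (explaining away): once cardholder travelling abroad accounts for the fraud alert, genuine card theft becomes less likely.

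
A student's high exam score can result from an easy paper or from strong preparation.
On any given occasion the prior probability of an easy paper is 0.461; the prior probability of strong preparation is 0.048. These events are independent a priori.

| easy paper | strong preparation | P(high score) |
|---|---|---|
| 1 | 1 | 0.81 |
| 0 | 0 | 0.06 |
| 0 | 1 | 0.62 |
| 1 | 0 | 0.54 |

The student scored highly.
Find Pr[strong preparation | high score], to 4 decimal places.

P(high score) = 0.06·0.539·0.952 + 0.62·0.539·0.048 + 0.54·0.461·0.952 + 0.81·0.461·0.048 = 0.030788 + 0.016041 + 0.236991 + 0.017924 = 0.301744
The strong preparation-present share is 0.016041 + 0.017924 = 0.033965.
P(strong preparation | high score) = 0.033965 / 0.301744 ≈ 0.1126

Pr[strong preparation | high score] ≈ 0.1126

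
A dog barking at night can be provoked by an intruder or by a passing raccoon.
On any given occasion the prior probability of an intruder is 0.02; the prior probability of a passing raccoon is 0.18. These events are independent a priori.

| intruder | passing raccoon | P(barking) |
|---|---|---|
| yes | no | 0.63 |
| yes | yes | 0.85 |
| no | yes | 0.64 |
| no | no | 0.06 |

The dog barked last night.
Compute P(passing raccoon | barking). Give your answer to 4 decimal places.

For the numerator, keep only passing raccoon=true terms: 0.112896 + 0.003060 = 0.115956
Normalizer over all consistent configurations: 0.06·0.98·0.82 + 0.64·0.98·0.18 + 0.63·0.02·0.82 + 0.85·0.02·0.18 = 0.174504
Posterior = 0.115956 / 0.174504 ≈ 0.6645

P(passing raccoon | barking) ≈ 0.6645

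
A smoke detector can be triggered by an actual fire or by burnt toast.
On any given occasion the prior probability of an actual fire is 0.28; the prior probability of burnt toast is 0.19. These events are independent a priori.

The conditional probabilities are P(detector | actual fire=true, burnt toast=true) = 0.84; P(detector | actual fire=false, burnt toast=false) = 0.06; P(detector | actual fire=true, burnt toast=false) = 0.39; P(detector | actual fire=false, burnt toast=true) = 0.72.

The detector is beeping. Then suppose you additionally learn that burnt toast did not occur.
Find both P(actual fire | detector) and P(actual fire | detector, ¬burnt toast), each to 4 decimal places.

P(actual fire | detector) ≈ 0.4993; P(actual fire | detector, ¬burnt toast) ≈ 0.7165

By total probability over the 4 (actual fire, burnt toast) configurations:
  P(detector) = 0.06·0.72·0.81 + 0.72·0.72·0.19 + 0.39·0.28·0.81 + 0.84·0.28·0.19
        = 0.034992 + 0.098496 + 0.088452 + 0.044688 = 0.266628
Keeping only the actual fire-present terms gives 0.133140, so
  P(actual fire | detector) = 0.133140 / 0.266628 ≈ 0.4993

With the extra evidence:
Numerator (weight on configurations with actual fire): 0.39×0.28 = 0.109200
The normalizing constant is 0.06×0.72 + 0.39×0.28 = 0.152400
P(actual fire | detector, ¬burnt toast) = 0.109200/0.152400 ≈ 0.7165
Ruling out burnt toast raises the posterior on actual fire — the flip side of explaining away.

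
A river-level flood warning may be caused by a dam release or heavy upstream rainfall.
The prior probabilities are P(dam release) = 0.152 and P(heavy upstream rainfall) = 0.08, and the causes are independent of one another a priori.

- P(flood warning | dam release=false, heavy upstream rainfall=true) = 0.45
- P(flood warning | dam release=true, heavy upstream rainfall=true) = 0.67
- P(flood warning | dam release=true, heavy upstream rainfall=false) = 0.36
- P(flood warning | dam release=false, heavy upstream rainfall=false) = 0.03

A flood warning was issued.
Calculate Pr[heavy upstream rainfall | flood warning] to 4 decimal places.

Pr[heavy upstream rainfall | flood warning] ≈ 0.3440

By total probability over the 4 (dam release, heavy upstream rainfall) configurations:
  P(flood warning) = 0.03*0.848*0.92 + 0.45*0.848*0.08 + 0.36*0.152*0.92 + 0.67*0.152*0.08
        = 0.023405 + 0.030528 + 0.050342 + 0.008147 = 0.112422
Keeping only the heavy upstream rainfall-present terms gives 0.038675, so
  P(heavy upstream rainfall | flood warning) = 0.038675 / 0.112422 ≈ 0.3440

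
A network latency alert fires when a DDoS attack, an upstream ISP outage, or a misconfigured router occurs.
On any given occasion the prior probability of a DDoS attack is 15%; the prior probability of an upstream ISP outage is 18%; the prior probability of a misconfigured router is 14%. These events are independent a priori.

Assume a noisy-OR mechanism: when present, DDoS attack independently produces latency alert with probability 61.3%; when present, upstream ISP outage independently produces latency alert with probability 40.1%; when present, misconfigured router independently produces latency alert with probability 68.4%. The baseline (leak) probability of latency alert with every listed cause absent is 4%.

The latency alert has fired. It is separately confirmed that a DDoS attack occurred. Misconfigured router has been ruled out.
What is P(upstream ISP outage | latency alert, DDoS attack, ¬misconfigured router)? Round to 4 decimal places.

Under noisy-OR, P(latency alert | causes) = 1 − (1−0.04)·∏(1−qᵢ) over the active causes.
By total probability over both values of upstream ISP outage:
  P(latency alert | DDoS attack, ¬misconfigured router) = 0.62848×0.82 + 0.77746×0.18
        = 0.515354 + 0.139943 = 0.655297
Keeping only the upstream ISP outage-present terms gives 0.139943, so
  P(upstream ISP outage | latency alert, DDoS attack, ¬misconfigured router) = 0.139943 / 0.655297 ≈ 0.2136

P(upstream ISP outage | latency alert, DDoS attack, ¬misconfigured router) ≈ 0.2136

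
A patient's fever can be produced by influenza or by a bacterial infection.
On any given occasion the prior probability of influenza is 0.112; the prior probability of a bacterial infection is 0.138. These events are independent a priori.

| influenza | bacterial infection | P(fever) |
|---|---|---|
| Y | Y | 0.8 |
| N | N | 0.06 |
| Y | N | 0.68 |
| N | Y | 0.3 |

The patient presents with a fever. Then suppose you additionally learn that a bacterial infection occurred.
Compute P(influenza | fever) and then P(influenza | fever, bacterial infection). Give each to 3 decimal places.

Numerator (weight on configurations with influenza): 0.065650 + 0.012365 = 0.078015
The normalizing constant is 0.06*0.888*0.862 + 0.3*0.888*0.138 + 0.68*0.112*0.862 + 0.8*0.112*0.138 = 0.160705
Posterior = 0.078015 / 0.160705 ≈ 0.485

Now also conditioning on bacterial infection=true:
P(fever | bacterial infection) = 0.3·0.888 + 0.8·0.112 = 0.266400 + 0.089600 = 0.356000
Of this, 0.089600 comes from 0.8·0.112 (the influenza=true cases).
So P(influenza | fever, bacterial infection) = 0.089600/0.356000 ≈ 0.252.

P(influenza | fever) ≈ 0.485; P(influenza | fever, bacterial infection) ≈ 0.252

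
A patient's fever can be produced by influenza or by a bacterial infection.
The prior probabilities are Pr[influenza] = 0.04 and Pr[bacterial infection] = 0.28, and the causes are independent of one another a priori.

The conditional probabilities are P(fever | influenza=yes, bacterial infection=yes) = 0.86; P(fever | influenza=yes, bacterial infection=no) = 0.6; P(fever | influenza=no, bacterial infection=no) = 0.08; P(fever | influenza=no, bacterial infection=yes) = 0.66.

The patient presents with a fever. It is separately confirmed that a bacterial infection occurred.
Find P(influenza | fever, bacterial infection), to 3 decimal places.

Sum P(fever|·) weighted by the priors over both values of influenza:
  P(fever | bacterial infection) = 0.66×0.96 + 0.86×0.04
        = 0.633600 + 0.034400 = 0.668000
Configurations with influenza contribute 0.034400, so
  P(influenza | fever, bacterial infection) = 0.034400 / 0.668000 ≈ 0.051

P(influenza | fever, bacterial infection) ≈ 0.051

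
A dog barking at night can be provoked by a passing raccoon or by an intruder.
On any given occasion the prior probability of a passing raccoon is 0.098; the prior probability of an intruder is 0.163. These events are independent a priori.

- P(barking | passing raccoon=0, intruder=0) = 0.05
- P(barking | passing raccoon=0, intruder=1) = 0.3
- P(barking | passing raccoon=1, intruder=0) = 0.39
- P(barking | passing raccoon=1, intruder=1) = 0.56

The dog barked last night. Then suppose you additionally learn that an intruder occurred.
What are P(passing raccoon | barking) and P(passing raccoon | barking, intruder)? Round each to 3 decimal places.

For the numerator, keep only passing raccoon=true terms: 0.031990 + 0.008945 = 0.040935
Denominator P(barking): 0.05·0.902·0.837 + 0.3·0.902·0.163 + 0.39·0.098·0.837 + 0.56·0.098·0.163 = 0.122792
Posterior = 0.040935 / 0.122792 ≈ 0.333

With the extra evidence:
For the numerator, keep only passing raccoon=true terms: 0.56×0.098 = 0.054880
Denominator P(barking | intruder): 0.3×0.902 + 0.56×0.098 = 0.325480
Posterior = 0.054880 / 0.325480 ≈ 0.169
The drop from 0.333 to 0.169 is the explaining-away (discounting) effect.

P(passing raccoon | barking) ≈ 0.333; P(passing raccoon | barking, intruder) ≈ 0.169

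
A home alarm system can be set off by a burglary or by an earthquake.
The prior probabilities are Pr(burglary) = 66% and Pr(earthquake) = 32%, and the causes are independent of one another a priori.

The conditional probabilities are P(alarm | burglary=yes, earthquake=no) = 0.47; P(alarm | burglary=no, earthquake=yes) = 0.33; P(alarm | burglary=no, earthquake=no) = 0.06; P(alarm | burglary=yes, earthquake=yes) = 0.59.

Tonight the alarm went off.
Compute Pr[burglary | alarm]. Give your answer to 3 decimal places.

P(alarm) = 0.06·0.34·0.68 + 0.33·0.34·0.32 + 0.47·0.66·0.68 + 0.59·0.66·0.32 = 0.013872 + 0.035904 + 0.210936 + 0.124608 = 0.385320
Restricting to configurations with burglary present: 0.210936 + 0.124608 = 0.335544.
Hence the posterior is 0.335544/0.385320 ≈ 0.871.

Pr[burglary | alarm] ≈ 0.871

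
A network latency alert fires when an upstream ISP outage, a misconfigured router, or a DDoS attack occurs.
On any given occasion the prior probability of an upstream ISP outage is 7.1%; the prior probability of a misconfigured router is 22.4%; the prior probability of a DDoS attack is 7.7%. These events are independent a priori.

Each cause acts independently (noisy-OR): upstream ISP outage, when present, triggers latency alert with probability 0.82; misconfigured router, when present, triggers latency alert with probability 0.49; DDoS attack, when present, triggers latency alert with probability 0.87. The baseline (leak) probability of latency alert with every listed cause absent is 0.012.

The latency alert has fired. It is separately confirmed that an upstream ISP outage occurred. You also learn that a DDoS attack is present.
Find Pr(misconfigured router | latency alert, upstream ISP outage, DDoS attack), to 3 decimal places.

Pr(misconfigured router | latency alert, upstream ISP outage, DDoS attack) ≈ 0.226

Under noisy-OR, P(latency alert | causes) = 1 − (1−0.012)·∏(1−qᵢ) over the active causes.
P(latency alert | upstream ISP outage, DDoS attack) = 0.976881×0.776 + 0.988209×0.224 = 0.758060 + 0.221359 = 0.979419
Of this, 0.221359 comes from 0.988209×0.224 (the misconfigured router=true cases).
So P(misconfigured router | latency alert, upstream ISP outage, DDoS attack) = 0.221359/0.979419 ≈ 0.226.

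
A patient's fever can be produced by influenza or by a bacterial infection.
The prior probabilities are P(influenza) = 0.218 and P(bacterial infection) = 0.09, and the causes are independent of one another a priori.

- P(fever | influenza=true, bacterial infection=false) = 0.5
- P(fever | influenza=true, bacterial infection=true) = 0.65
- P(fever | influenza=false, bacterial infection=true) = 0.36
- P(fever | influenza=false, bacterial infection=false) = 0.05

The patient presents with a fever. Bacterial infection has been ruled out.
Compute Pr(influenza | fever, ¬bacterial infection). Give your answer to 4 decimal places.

Pr(influenza | fever, ¬bacterial infection) ≈ 0.7360

By total probability over both values of influenza:
  P(fever | ¬bacterial infection) = 0.05*0.782 + 0.5*0.218
        = 0.039100 + 0.109000 = 0.148100
Configurations with influenza contribute 0.109000, so
  P(influenza | fever, ¬bacterial infection) = 0.109000 / 0.148100 ≈ 0.7360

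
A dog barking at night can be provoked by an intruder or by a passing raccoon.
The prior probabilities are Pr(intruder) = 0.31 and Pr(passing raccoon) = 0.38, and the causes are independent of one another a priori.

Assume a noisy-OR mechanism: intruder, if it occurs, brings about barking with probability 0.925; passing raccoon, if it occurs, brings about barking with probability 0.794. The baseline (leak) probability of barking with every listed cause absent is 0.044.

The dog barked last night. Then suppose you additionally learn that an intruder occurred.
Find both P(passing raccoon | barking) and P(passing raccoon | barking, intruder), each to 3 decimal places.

Under noisy-OR, P(barking | causes) = 1 − (1−0.044)·∏(1−qᵢ) over the active causes.
P(barking) = 0.044×0.69×0.62 + 0.803064×0.69×0.38 + 0.9283×0.31×0.62 + 0.98523×0.31×0.38 = 0.018823 + 0.210563 + 0.178419 + 0.116060 = 0.523865
Restricting to configurations with passing raccoon present: 0.210563 + 0.116060 = 0.326623.
P(passing raccoon | barking) = 0.326623 / 0.523865 ≈ 0.623

With the extra evidence:
P(barking | intruder) = 0.9283×0.62 + 0.98523×0.38 = 0.575546 + 0.374387 = 0.949933
Of this, 0.374387 comes from 0.98523×0.38 (the passing raccoon=true cases).
P(passing raccoon | barking, intruder) = 0.374387 / 0.949933 ≈ 0.394
— intruder explains away the evidence for passing raccoon.

P(passing raccoon | barking) ≈ 0.623; P(passing raccoon | barking, intruder) ≈ 0.394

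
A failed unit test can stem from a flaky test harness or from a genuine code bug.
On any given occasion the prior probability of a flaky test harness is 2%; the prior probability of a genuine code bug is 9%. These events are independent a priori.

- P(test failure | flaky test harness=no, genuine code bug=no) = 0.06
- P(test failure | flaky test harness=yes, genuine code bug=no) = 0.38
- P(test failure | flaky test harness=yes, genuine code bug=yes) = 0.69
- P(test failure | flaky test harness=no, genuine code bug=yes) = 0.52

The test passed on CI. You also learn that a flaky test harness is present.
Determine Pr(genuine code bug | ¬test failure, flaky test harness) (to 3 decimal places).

Sum P(¬test failure|·) weighted by the priors over both values of genuine code bug:
  P(¬test failure | flaky test harness) = 0.62·0.91 + 0.31·0.09
        = 0.564200 + 0.027900 = 0.592100
Configurations with genuine code bug contribute 0.027900, so
  P(genuine code bug | ¬test failure, flaky test harness) = 0.027900 / 0.592100 ≈ 0.047

Pr(genuine code bug | ¬test failure, flaky test harness) ≈ 0.047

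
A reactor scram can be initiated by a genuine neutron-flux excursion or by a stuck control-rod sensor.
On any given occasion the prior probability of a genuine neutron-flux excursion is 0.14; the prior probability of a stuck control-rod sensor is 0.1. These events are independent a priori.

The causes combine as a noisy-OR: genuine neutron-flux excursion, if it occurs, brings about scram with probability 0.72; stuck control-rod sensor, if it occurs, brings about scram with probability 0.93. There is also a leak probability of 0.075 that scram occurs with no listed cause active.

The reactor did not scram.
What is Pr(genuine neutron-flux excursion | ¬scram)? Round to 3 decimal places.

Pr(genuine neutron-flux excursion | ¬scram) ≈ 0.044

Under noisy-OR, P(scram | causes) = 1 − (1−0.075)·∏(1−qᵢ) over the active causes.
Enumerate the 4 (genuine neutron-flux excursion, stuck control-rod sensor) configurations and weight by the priors:
  P(¬scram) = 0.925*0.86*0.9 + 0.06475*0.86*0.1 + 0.259*0.14*0.9 + 0.01813*0.14*0.1
        = 0.715950 + 0.005569 + 0.032634 + 0.000254 = 0.754407
The terms with genuine neutron-flux excursion present sum to 0.032888, so
  P(genuine neutron-flux excursion | ¬scram) = 0.032888 / 0.754407 ≈ 0.044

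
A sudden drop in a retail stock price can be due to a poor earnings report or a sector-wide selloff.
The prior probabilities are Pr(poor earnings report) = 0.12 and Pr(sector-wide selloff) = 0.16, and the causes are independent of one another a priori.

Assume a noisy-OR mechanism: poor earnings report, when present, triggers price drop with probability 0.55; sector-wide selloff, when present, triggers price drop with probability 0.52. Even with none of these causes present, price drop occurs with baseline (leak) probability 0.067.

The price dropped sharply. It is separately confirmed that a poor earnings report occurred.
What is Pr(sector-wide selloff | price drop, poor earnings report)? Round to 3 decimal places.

Pr(sector-wide selloff | price drop, poor earnings report) ≈ 0.208

Under noisy-OR, P(price drop | causes) = 1 − (1−0.067)·∏(1−qᵢ) over the active causes.
P(price drop | poor earnings report) = 0.58015×0.84 + 0.798472×0.16 = 0.487326 + 0.127756 = 0.615082
Restricting to configurations with sector-wide selloff present: 0.798472×0.16 = 0.127756.
So P(sector-wide selloff | price drop, poor earnings report) = 0.127756/0.615082 ≈ 0.208.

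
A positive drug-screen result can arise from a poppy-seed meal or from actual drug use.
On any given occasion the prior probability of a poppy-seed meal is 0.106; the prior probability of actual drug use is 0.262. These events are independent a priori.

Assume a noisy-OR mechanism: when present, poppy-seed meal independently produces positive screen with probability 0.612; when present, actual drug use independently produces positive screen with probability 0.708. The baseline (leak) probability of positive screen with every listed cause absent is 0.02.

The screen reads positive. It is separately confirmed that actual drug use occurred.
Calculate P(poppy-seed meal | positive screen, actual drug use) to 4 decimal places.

P(poppy-seed meal | positive screen, actual drug use) ≈ 0.1287

Under noisy-OR, P(positive screen | causes) = 1 − (1−0.02)·∏(1−qᵢ) over the active causes.
Numerator (weight on configurations with poppy-seed meal): 0.88897·0.106 = 0.094231
Normalizer over all consistent configurations: 0.71384·0.894 + 0.88897·0.106 = 0.732404
Posterior = 0.094231 / 0.732404 ≈ 0.1287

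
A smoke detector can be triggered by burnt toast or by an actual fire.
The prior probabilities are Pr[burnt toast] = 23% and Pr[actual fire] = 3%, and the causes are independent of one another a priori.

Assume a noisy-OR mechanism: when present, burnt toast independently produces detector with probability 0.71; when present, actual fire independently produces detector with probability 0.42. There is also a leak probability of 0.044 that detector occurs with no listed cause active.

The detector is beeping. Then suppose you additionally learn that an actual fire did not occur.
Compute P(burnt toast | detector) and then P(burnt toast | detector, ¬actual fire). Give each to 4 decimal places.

P(burnt toast | detector) ≈ 0.7947; P(burnt toast | detector, ¬actual fire) ≈ 0.8307

Under noisy-OR, P(detector | causes) = 1 − (1−0.044)·∏(1−qᵢ) over the active causes.
Numerator (weight on configurations with burnt toast): 0.161248 + 0.005790 = 0.167038
Normalizer over all consistent configurations: 0.044×0.77×0.97 + 0.44552×0.77×0.03 + 0.72276×0.23×0.97 + 0.839201×0.23×0.03 = 0.210194
P(burnt toast | detector) = 0.167038/0.210194 ≈ 0.7947

Now condition on the additional information:
P(detector | ¬actual fire) = 0.044*0.77 + 0.72276*0.23 = 0.033880 + 0.166235 = 0.200115
Restricting to configurations with burnt toast present: 0.72276*0.23 = 0.166235.
So P(burnt toast | detector, ¬actual fire) = 0.166235/0.200115 ≈ 0.8307.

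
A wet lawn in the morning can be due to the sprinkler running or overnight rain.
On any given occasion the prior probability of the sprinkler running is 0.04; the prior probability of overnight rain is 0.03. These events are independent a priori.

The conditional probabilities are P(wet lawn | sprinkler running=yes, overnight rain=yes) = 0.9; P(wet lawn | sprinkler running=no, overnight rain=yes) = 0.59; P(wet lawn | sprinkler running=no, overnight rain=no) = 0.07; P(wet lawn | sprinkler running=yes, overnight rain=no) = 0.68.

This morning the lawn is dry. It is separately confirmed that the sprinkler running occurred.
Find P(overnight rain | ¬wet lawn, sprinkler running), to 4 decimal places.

P(overnight rain | ¬wet lawn, sprinkler running) ≈ 0.0096

Enumerate both values of overnight rain and weight by the priors:
  P(¬wet lawn | sprinkler running) = 0.32*0.97 + 0.1*0.03
        = 0.310400 + 0.003000 = 0.313400
Keeping only the overnight rain-present terms gives 0.003000, so
  P(overnight rain | ¬wet lawn, sprinkler running) = 0.003000 / 0.313400 ≈ 0.0096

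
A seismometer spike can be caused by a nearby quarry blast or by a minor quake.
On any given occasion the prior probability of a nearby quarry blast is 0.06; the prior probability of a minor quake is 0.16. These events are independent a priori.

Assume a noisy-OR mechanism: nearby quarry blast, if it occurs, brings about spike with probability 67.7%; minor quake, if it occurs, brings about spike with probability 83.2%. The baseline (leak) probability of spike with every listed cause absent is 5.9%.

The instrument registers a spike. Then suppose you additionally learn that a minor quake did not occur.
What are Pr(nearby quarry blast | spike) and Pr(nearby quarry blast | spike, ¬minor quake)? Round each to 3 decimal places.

Pr(nearby quarry blast | spike) ≈ 0.203; Pr(nearby quarry blast | spike, ¬minor quake) ≈ 0.430

Under noisy-OR, P(spike | causes) = 1 − (1−0.059)·∏(1−qᵢ) over the active causes.
P(spike) = 0.059·0.94·0.84 + 0.841912·0.94·0.16 + 0.696057·0.06·0.84 + 0.948938·0.06·0.16 = 0.046586 + 0.126624 + 0.035081 + 0.009110 = 0.217401
Restricting to configurations with nearby quarry blast present: 0.035081 + 0.009110 = 0.044191.
P(nearby quarry blast | spike) = 0.044191 / 0.217401 ≈ 0.203

Now condition on the additional information:
P(spike | ¬minor quake) = 0.059×0.94 + 0.696057×0.06 = 0.055460 + 0.041763 = 0.097223
Restricting to configurations with nearby quarry blast present: 0.696057×0.06 = 0.041763.
Hence the posterior is 0.041763/0.097223 ≈ 0.430.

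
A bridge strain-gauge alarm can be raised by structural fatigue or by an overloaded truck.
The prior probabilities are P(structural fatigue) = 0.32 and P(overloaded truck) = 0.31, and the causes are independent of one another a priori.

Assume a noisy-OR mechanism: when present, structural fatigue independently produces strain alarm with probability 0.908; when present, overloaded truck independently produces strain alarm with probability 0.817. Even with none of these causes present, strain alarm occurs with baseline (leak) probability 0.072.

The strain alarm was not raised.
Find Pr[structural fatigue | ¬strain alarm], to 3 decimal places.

Pr[structural fatigue | ¬strain alarm] ≈ 0.041

Under noisy-OR, P(strain alarm | causes) = 1 − (1−0.072)·∏(1−qᵢ) over the active causes.
For the numerator, keep only structural fatigue=true terms: 0.018851 + 0.001550 = 0.020401
Normalizer over all consistent configurations: 0.928·0.68·0.69 + 0.169824·0.68·0.31 + 0.085376·0.32·0.69 + 0.015624·0.32·0.31 = 0.491618
P(structural fatigue | ¬strain alarm) = 0.020401/0.491618 ≈ 0.041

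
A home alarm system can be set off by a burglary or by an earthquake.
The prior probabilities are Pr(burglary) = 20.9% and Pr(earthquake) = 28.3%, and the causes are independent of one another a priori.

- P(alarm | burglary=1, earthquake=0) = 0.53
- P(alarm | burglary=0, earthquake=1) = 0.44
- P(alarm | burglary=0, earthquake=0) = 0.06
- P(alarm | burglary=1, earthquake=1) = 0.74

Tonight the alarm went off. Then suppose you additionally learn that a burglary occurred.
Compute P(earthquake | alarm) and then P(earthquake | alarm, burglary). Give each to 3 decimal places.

P(alarm) = 0.06×0.791×0.717 + 0.44×0.791×0.283 + 0.53×0.209×0.717 + 0.74×0.209×0.283 = 0.034029 + 0.098495 + 0.079422 + 0.043769 = 0.255715
Restricting to configurations with earthquake present: 0.098495 + 0.043769 = 0.142264.
P(earthquake | alarm) = 0.142264 / 0.255715 ≈ 0.556

Now also conditioning on burglary=true:
P(alarm | burglary) = 0.53×0.717 + 0.74×0.283 = 0.380010 + 0.209420 = 0.589430
Of this, 0.209420 comes from 0.74×0.283 (the earthquake=true cases).
So P(earthquake | alarm, burglary) = 0.209420/0.589430 ≈ 0.355.
Conditioning on burglary lowers the posterior on earthquake: the classic explaining-away effect in a common-effect structure.

P(earthquake | alarm) ≈ 0.556; P(earthquake | alarm, burglary) ≈ 0.355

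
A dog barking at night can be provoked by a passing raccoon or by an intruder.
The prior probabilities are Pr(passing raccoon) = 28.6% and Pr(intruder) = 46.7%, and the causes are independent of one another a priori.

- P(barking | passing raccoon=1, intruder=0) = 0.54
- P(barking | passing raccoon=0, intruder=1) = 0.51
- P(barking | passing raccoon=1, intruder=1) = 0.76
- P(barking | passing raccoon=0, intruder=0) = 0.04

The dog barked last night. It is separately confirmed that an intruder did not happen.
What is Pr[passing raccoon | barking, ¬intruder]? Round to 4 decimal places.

Pr[passing raccoon | barking, ¬intruder] ≈ 0.8439

P(barking | ¬intruder) = 0.04·0.714 + 0.54·0.286 = 0.028560 + 0.154440 = 0.183000
The passing raccoon-present share is 0.54·0.286 = 0.154440.
P(passing raccoon | barking, ¬intruder) = 0.154440 / 0.183000 ≈ 0.8439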